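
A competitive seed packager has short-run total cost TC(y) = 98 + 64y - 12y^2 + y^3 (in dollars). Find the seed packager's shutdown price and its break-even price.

Shutdown price = $28; break-even price = $43

Shutdown price = min AVC. AVC = 64 - 12y + y^2, with vertex at y = 6 and minimum $28.
ATC = 98/y + 64 - 12y + y^2. Setting dATC/dy = −98/y^2 − 12 + 2y = 0 gives y = 7 (since 2·7^3 − 12·7^2 = 98).
min ATC = 98/7 + 64 − 12·7 + 7^2 = $43. That is the break-even price.
For $28 ≤ P < $43 the firm produces at a loss; below $28 it shuts down.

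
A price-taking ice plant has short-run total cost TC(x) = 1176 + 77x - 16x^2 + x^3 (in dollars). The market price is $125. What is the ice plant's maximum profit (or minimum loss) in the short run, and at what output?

Profit = -$24 at x = 12

AVC = 77 - 16x + x^2; min AVC = $13 at x = 8. Since P = $125 ≥ min AVC, the firm produces.
MC = 77 - 32x + 3x^2. Setting P = MC and taking the root on the rising branch gives x* = 12.
TR = 125·12 = 1500. TC = 1176 + 348 = 1524. Profit = 1500 − 1524 = -$24.
Shutting down would mean losing the fixed cost of $1176, so operating at a loss of $24 is better by $1152.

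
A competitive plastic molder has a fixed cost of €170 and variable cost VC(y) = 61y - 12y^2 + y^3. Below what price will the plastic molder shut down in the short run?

€25 per unit

The firm shuts down when price falls below the minimum of average variable cost. AVC = VC/y = 61 - 12y + y^2.
At the minimum of AVC, MC = AVC. MC = 61 - 24y + 3y^2; setting MC = AVC gives 2y^2 - 12y = 0, so y = 6. min AVC = 25.
So the shutdown price is €25.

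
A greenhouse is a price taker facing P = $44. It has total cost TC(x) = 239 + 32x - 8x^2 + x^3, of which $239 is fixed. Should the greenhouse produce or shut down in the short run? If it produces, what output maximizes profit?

Variable cost is VC = 32x - 8x^2 + x^3, so AVC = VC/x = 32 - 8x + x^2 and MC = dTC/dx = 32 - 16x + 3x^2.
AVC is minimized where dAVC/dx = -8 + 2x = 0, at x = 4; min AVC = 32 - 8·4 + 4^2 = $16.
Since P = $44 ≥ min AVC = $16, price covers variable cost and the firm should produce.
Set P = MC: 44 = 32 - 16x + 3x^2 → -12 - 16x + 3x^2 = 0. The roots are x = -2/3 and x = 6; the profit-maximizing output is on the rising part of MC, so x* = 6.
Check: AVC at x = 6 is $20 ≤ P, so revenue covers variable cost.
Profit = P·x − TC = 44·6 − 359 = -$95, a loss, but smaller than the $239 fixed cost the firm would lose by shutting down.

Produce at x = 6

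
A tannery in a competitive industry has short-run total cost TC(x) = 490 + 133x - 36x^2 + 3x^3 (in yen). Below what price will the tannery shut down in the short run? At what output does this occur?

¥25 per unit, at x = 6

The shutdown price is the minimum of AVC. VC = 133x - 36x^2 + 3x^3, so AVC = 133 - 36x + 3x^2.
At the minimum of AVC, MC = AVC. MC = 133 - 72x + 9x^2; setting MC = AVC gives 6x^2 - 36x = 0, so x = 6. min AVC = 25.
For P < ¥25 the firm produces nothing.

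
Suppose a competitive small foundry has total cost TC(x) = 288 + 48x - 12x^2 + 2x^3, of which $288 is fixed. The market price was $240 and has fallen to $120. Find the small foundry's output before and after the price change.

Output falls from 8 to 6

AVC = 48 - 12x + 2x^2, minimized at x = 3 where min AVC = $30. MC = 48 - 24x + 6x^2.
At P = $240 ≥ min AVC, set P = MC on the rising branch: x = 8.
At P = $120 ≥ min AVC, set P = MC: x = 6. The firm stays open but cuts output.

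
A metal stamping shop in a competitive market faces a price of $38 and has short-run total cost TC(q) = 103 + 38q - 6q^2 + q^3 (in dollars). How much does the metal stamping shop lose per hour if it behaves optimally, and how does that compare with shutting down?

AVC = 38 - 6q + q^2; min AVC = $29 at q = 3. Since P = $38 ≥ min AVC, the firm produces.
With MC = 38 - 12q + 3q^2, P = MC on the upward-sloping part at q* = 4.
TR = 38·4 = 152. TC = 103 + 120 = 223. Profit = 152 − 223 = -$71.
Shutting down would mean losing the fixed cost of $103, so operating at a loss of $71 is better by $32.

Profit = -$71 at q = 4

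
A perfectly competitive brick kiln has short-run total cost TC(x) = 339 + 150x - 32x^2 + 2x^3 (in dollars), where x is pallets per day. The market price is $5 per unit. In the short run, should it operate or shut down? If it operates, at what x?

Strip out fixed cost: VC = 150x - 32x^2 + 2x^3. Then AVC = 150 - 32x + 2x^2 and MC = 150 - 64x + 6x^2.
The AVC parabola has its vertex at x = 32/4 = 8, where AVC = 150 - 32·8 + 2·8^2 = $22.
P = $5 lies below min AVC = $22; no output level covers variable cost.
Best response: produce nothing and absorb the $339 fixed cost.

Shut down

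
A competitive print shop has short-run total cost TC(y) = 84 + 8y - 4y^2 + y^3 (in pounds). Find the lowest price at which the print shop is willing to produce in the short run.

£4 per unit

Short-run supply begins at min AVC. From VC = 8y - 4y^2 + y^3, AVC = 8 - 4y + y^2.
At the minimum of AVC, MC = AVC. MC = 8 - 8y + 3y^2; setting MC = AVC gives 2y^2 - 4y = 0, so y = 2. min AVC = 4.
The firm shuts down for any P below £4.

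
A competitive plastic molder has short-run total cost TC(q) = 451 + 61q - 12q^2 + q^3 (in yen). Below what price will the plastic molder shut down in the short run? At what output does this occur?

¥25 per unit, at q = 6

The shutdown price is the minimum of AVC. VC = 61q - 12q^2 + q^3, so AVC = 61 - 12q + q^2.
At the minimum of AVC, MC = AVC. MC = 61 - 24q + 3q^2; setting MC = AVC gives 2q^2 - 12q = 0, so q = 6. min AVC = 25.
The firm shuts down for any P below ¥25.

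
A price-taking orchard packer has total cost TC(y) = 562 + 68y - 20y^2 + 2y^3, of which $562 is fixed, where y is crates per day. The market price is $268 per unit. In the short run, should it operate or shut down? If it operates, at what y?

From TC, MC = TC'(y) = 68 - 40y + 6y^2 and AVC = VC/y = 68 - 20y + 2y^2.
The AVC parabola has its vertex at y = 20/4 = 5, where AVC = 68 - 20·5 + 2·5^2 = $18.
P = $268 exceeds min AVC = $18, so the firm stays open.
P = MC gives -200 - 40y + 6y^2 = 0, with roots -10/3 and 10. Take the larger (rising MC): y* = 10.
Check: AVC at y = 10 is $68 ≤ P, so revenue covers variable cost.
Profit = P·y − TC = 268·10 − 1242 = $1438.

Produce at y = 10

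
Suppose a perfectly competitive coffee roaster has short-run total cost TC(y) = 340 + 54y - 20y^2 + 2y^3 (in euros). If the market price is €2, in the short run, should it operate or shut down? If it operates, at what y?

Strip out fixed cost: VC = 54y - 20y^2 + 2y^3. Then AVC = 54 - 20y + 2y^2 and MC = 54 - 40y + 6y^2.
The AVC parabola has its vertex at y = 20/4 = 5, where AVC = 54 - 20·5 + 2·5^2 = €4.
With P < min AVC (€2 < €4), every unit sold adds to the loss.
Shutting down limits the loss to fixed cost, €340.

Shut down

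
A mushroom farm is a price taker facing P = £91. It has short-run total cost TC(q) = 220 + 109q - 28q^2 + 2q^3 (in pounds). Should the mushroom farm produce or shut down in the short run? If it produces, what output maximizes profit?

Produce at q = 9

Variable cost is VC = 109q - 28q^2 + 2q^3, so AVC = VC/q = 109 - 28q + 2q^2 and MC = dTC/dq = 109 - 56q + 6q^2.
AVC is minimized where dAVC/dq = -28 + 4q = 0, at q = 7; min AVC = 109 - 28·7 + 2·7^2 = £11.
P = £91 exceeds min AVC = £11, so the firm stays open.
P = MC gives 18 - 56q + 6q^2 = 0, with roots 1/3 and 9. Take the larger (rising MC): q* = 9.
Check: AVC at q = 9 is £19 ≤ P, so revenue covers variable cost.
Profit = P·q − TC = 91·9 − 391 = £428.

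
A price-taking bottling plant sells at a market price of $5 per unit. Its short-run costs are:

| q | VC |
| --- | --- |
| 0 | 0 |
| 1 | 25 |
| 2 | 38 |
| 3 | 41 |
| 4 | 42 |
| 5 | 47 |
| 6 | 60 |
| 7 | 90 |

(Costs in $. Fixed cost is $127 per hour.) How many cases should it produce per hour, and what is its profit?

Compute π = P·q − TC at each output: q=0: -127; q=1: -147; q=2: -155; q=3: -153; q=4: -149; q=5: -149; q=6: -157; q=7: -182.
Profit is highest at q = 0. Equivalently, the lowest AVC in the table is 47/5 ≈ $9.40 at q = 5, and P = $5 falls below it — price never covers variable cost, so the firm shuts down and loses only its fixed cost.

q = 0 (shut down); profit = -$127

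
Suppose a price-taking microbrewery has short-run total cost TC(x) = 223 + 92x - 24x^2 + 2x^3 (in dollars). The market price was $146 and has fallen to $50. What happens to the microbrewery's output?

MC = 92 - 48x + 6x^2; the shutdown threshold is min AVC = $20 (at x = 6).
With P = $146 above the shutdown price, P = MC gives x = 9.
At P = $50 ≥ min AVC, set P = MC: x = 7. The firm stays open but cuts output.

Output falls from 9 to 7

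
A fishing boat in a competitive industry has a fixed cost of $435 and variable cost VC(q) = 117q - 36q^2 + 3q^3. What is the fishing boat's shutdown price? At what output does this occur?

The firm shuts down when price falls below the minimum of average variable cost. AVC = VC/q = 117 - 36q + 3q^2.
dAVC/dq = -36 + 6q = 0 gives q = 6. min AVC = 117 - 36·6 + 3·6^2 = 9.
The firm shuts down for any P below $9.

$9 per unit, at q = 6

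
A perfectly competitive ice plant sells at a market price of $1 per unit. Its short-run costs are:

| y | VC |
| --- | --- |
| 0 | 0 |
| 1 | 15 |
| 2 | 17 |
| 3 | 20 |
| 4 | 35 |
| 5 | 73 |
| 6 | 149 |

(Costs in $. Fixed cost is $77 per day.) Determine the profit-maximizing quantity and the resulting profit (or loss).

Profit at each row (π = 1y − TC): y=0: -77; y=1: -91; y=2: -92; y=3: -94; y=4: -108; y=5: -145; y=6: -220.
Profit is highest at y = 0. Equivalently, the lowest AVC in the table is 20/3 ≈ $6.67 at y = 3, and P = $1 falls below it — price never covers variable cost, so the firm shuts down and loses only its fixed cost.

y = 0 (shut down); profit = -$77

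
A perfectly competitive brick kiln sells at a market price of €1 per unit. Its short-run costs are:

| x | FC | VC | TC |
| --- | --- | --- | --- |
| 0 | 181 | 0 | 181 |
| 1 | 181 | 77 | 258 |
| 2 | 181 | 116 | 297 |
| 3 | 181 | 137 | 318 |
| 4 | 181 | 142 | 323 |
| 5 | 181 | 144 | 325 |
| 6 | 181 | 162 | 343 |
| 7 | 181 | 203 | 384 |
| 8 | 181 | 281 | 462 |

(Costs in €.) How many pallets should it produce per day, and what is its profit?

Profit at each row (π = 1x − TC): x=0: -181; x=1: -257; x=2: -295; x=3: -315; x=4: -319; x=5: -320; x=6: -337; x=7: -377; x=8: -454.
Profit is highest at x = 0. Equivalently, the lowest AVC in the table is 162/6 ≈ €27 at x = 6, and P = €1 falls below it — price never covers variable cost, so the firm shuts down and loses only its fixed cost.

x = 0 (shut down); profit = -€181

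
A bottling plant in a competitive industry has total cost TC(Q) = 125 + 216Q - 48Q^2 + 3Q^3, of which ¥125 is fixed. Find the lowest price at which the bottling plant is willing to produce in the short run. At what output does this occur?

¥24 per unit, at Q = 8

The shutdown price is the minimum of AVC. VC = 216Q - 48Q^2 + 3Q^3, so AVC = 216 - 48Q + 3Q^2.
At the minimum of AVC, MC = AVC. MC = 216 - 96Q + 9Q^2; setting MC = AVC gives 6Q^2 - 48Q = 0, so Q = 8. min AVC = 24.
For P < ¥24 the firm produces nothing.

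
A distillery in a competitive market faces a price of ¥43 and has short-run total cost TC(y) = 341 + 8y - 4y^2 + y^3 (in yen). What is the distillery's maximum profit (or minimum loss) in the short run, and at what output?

AVC = 8 - 4y + y^2; min AVC = ¥4 at y = 2. Since P = ¥43 ≥ min AVC, the firm produces.
MC = 8 - 8y + 3y^2. Setting P = MC and taking the root on the rising branch gives y* = 5.
TR = 43·5 = 215. TC = 341 + 65 = 406. Profit = 215 − 406 = -¥191.
By producing, the firm covers all variable cost plus ¥150 of fixed cost; shutting down would lose the full ¥341.

Profit = -¥191 at y = 5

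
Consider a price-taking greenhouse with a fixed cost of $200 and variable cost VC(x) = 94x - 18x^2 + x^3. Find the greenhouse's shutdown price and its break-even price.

Shutdown price = min AVC. AVC = 94 - 18x + x^2, with vertex at x = 9 and minimum $13.
ATC = 200/x + 94 - 18x + x^2. Setting dATC/dx = −200/x^2 − 18 + 2x = 0 gives x = 10 (since 2·10^3 − 18·10^2 = 200).
min ATC = 200/10 + 94 − 18·10 + 10^2 = $34. That is the break-even price.
Between these two prices the firm operates at a loss; above $34 it earns a profit.

Shutdown price = $13; break-even price = $34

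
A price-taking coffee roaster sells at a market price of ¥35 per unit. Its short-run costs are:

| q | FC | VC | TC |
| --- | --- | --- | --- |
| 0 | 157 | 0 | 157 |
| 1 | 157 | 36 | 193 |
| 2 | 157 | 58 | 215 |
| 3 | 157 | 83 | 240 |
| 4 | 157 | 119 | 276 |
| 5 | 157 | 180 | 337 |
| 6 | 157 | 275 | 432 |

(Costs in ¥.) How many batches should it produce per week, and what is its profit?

Compute π = P·q − TC at each output: q=0: -157; q=1: -158; q=2: -145; q=3: -135; q=4: -136; q=5: -162; q=6: -222.
Profit is maximized at q = 3. AVC there is 83/3 = ¥27.67 ≤ P, so producing beats shutting down (which would give -¥157).

q = 3; profit = -¥135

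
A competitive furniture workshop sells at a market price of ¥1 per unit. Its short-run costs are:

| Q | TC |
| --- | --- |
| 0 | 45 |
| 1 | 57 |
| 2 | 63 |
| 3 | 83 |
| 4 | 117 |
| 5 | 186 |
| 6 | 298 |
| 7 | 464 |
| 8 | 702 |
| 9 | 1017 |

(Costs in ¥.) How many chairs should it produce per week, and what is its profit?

Q = 0 (shut down); profit = -¥45

Profit at each row (π = 1Q − TC): Q=0: -45; Q=1: -56; Q=2: -61; Q=3: -80; Q=4: -113; Q=5: -181; Q=6: -292; Q=7: -457; Q=8: -694; Q=9: -1008.
Profit is highest at Q = 0. Equivalently, the lowest AVC in the table is 18/2 ≈ ¥9 at Q = 2, and P = ¥1 falls below it — price never covers variable cost, so the firm shuts down and loses only its fixed cost.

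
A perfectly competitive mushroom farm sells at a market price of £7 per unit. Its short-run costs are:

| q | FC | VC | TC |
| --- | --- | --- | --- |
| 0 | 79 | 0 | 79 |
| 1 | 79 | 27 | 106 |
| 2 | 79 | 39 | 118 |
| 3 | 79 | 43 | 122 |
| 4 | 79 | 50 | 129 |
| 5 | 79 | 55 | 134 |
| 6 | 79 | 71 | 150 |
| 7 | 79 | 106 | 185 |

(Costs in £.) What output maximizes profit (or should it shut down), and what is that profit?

q = 0 (shut down); profit = -£79

Tabulate TR − TC: q=0: -79; q=1: -99; q=2: -104; q=3: -101; q=4: -101; q=5: -99; q=6: -108; q=7: -136.
Profit is highest at q = 0. Equivalently, the lowest AVC in the table is 55/5 ≈ £11 at q = 5, and P = £7 falls below it — price never covers variable cost, so the firm shuts down and loses only its fixed cost.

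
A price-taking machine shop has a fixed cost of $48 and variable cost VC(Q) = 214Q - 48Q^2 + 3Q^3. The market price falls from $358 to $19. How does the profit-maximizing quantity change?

AVC = 214 - 48Q + 3Q^2, minimized at Q = 8 where min AVC = $22. MC = 214 - 96Q + 9Q^2.
At P = $358 ≥ min AVC, set P = MC on the rising branch: Q = 12.
At P = $19 < min AVC = $22, price no longer covers variable cost at any output, so the firm shuts down: Q = 0.

Output falls from 12 to 0 (the firm shuts down)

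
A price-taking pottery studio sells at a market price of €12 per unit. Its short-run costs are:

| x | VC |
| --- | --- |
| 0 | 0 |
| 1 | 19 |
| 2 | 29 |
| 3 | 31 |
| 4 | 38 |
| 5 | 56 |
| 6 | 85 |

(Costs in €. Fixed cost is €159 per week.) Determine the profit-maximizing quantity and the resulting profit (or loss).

Compute π = P·x − TC at each output: x=0: -159; x=1: -166; x=2: -164; x=3: -154; x=4: -149; x=5: -155; x=6: -172.
Profit is maximized at x = 4. AVC there is 38/4 = €9.50 ≤ P, so producing beats shutting down (which would give -€159).

x = 4; profit = -€149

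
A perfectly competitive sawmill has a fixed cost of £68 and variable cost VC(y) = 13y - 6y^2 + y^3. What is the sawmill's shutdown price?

Short-run supply begins at min AVC. From VC = 13y - 6y^2 + y^3, AVC = 13 - 6y + y^2.
dAVC/dy = -6 + 2y = 0 gives y = 3. min AVC = 13 - 6·3 + 3^2 = 4.
So the shutdown price is £4.

£4 per unit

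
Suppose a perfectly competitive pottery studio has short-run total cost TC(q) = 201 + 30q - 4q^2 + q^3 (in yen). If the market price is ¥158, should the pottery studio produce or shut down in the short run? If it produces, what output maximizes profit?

Produce at q = 8

From TC, MC = TC'(q) = 30 - 8q + 3q^2 and AVC = VC/q = 30 - 4q + q^2.
AVC hits its minimum where MC = AVC, at q = 2, giving min AVC = 30 - 4·2 + 2^2 = ¥26.
Because ¥158 ≥ ¥26, revenue can cover variable cost; the firm operates.
Solving P = MC: -128 - 8q + 3q^2 = 0 ⇒ q = -16/3 or 8. On the upward-sloping branch, q* = 8.
Check: AVC at q = 8 is ¥62 ≤ P, so revenue covers variable cost.
Profit = P·q − TC = 158·8 − 697 = ¥567.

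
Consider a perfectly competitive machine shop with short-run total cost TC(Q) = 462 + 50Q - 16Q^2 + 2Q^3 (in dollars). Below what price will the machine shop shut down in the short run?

$18 per unit

Short-run supply begins at min AVC. From VC = 50Q - 16Q^2 + 2Q^3, AVC = 50 - 16Q + 2Q^2.
dAVC/dQ = -16 + 4Q = 0 gives Q = 4. min AVC = 50 - 16·4 + 2·4^2 = 18.
So the shutdown price is $18.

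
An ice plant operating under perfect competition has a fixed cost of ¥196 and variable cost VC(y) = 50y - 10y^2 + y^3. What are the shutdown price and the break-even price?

Shutdown price = min AVC. AVC = 50 - 10y + y^2, with vertex at y = 5 and minimum ¥25.
ATC = 196/y + 50 - 10y + y^2. Setting dATC/dy = −196/y^2 − 10 + 2y = 0 gives y = 7 (since 2·7^3 − 10·7^2 = 196).
min ATC = 196/7 + 50 − 10·7 + 7^2 = ¥57. That is the break-even price.
For ¥25 ≤ P < ¥57 the firm produces at a loss; below ¥25 it shuts down.

Shutdown price = ¥25; break-even price = ¥57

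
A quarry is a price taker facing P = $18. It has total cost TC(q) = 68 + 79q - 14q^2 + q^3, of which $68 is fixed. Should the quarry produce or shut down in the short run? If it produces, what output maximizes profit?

From TC, MC = TC'(q) = 79 - 28q + 3q^2 and AVC = VC/q = 79 - 14q + q^2.
The AVC parabola has its vertex at q = 14/2 = 7, where AVC = 79 - 14·7 + 7^2 = $30.
P = $18 lies below min AVC = $30; no output level covers variable cost.
The firm minimizes its loss by shutting down and losing only its fixed cost of $68.

Shut down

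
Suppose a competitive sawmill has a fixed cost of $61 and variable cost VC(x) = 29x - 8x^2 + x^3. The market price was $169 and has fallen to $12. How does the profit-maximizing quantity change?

AVC = 29 - 8x + x^2, minimized at x = 4 where min AVC = $13. MC = 29 - 16x + 3x^2.
With P = $169 above the shutdown price, P = MC gives x = 10.
At P = $12 < min AVC = $13, price no longer covers variable cost at any output, so the firm shuts down: x = 0.

Output falls from 10 to 0 (the firm shuts down)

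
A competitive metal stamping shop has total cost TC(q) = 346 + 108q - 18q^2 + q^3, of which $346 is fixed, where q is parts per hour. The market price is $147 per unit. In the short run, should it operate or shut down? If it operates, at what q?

From TC, MC = TC'(q) = 108 - 36q + 3q^2 and AVC = VC/q = 108 - 18q + q^2.
AVC is minimized where dAVC/dq = -18 + 2q = 0, at q = 9; min AVC = 108 - 18·9 + 9^2 = $27.
Because $147 ≥ $27, revenue can cover variable cost; the firm operates.
Solving P = MC: -39 - 36q + 3q^2 = 0 ⇒ q = -1 or 13. On the upward-sloping branch, q* = 13.
Check: AVC at q = 13 is $43 ≤ P, so revenue covers variable cost.
Profit = P·q − TC = 147·13 − 905 = $1006.

Produce at q = 13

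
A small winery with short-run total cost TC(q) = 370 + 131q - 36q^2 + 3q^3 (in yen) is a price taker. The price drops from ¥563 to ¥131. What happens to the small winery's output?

MC = 131 - 72q + 9q^2; the shutdown threshold is min AVC = ¥23 (at q = 6).
With P = ¥563 above the shutdown price, P = MC gives q = 12.
At P = ¥131 ≥ min AVC, set P = MC: q = 8. The firm stays open but cuts output.

Output falls from 12 to 8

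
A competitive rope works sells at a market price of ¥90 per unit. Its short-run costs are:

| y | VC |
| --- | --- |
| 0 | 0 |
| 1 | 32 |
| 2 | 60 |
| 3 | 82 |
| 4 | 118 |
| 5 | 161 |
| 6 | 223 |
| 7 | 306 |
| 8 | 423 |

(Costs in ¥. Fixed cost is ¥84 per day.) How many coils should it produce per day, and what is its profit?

Compute π = P·y − TC at each output: y=0: -84; y=1: -26; y=2: 36; y=3: 104; y=4: 158; y=5: 205; y=6: 233; y=7: 240; y=8: 213.
Profit is maximized at y = 7. AVC there is 306/7 = ¥43.71 ≤ P, so producing beats shutting down (which would give -¥84).

y = 7; profit = ¥240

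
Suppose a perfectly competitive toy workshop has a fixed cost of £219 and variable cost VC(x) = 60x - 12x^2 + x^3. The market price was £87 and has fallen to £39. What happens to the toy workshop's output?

Output falls from 9 to 7

AVC = 60 - 12x + x^2, minimized at x = 6 where min AVC = £24. MC = 60 - 24x + 3x^2.
At P = £87 ≥ min AVC, set P = MC on the rising branch: x = 9.
At P = £39 ≥ min AVC, set P = MC: x = 7. The firm stays open but cuts output.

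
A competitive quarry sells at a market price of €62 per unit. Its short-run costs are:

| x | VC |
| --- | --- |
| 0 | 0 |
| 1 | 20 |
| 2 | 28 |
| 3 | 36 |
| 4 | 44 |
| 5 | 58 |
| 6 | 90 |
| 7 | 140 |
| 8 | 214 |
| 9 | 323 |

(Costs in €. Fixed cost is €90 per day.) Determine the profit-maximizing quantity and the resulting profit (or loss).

Profit at each row (π = 62x − TC): x=0: -90; x=1: -48; x=2: 6; x=3: 60; x=4: 114; x=5: 162; x=6: 192; x=7: 204; x=8: 192; x=9: 145.
Profit is maximized at x = 7. AVC there is 140/7 = €20 ≤ P, so producing beats shutting down (which would give -€90).

x = 7; profit = €204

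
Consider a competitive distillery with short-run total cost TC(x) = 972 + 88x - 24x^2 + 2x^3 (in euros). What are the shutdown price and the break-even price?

Shutdown price = min AVC. AVC = 88 - 24x + 2x^2, with vertex at x = 6 and minimum €16.
ATC = 972/x + 88 - 24x + 2x^2. Setting dATC/dx = −972/x^2 − 24 + 4x = 0 gives x = 9 (since 4·9^3 − 24·9^2 = 972).
min ATC = 972/9 + 88 − 24·9 + 2·9^2 = €142. That is the break-even price.
Between these two prices the firm operates at a loss; above €142 it earns a profit.

Shutdown price = €16; break-even price = €142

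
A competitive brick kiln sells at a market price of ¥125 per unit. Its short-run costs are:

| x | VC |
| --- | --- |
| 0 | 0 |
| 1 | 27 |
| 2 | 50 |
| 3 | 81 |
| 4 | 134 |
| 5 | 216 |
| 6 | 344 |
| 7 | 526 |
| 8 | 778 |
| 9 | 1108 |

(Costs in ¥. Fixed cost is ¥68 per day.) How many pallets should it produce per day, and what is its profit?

x = 5; profit = ¥341

Profit at each row (π = 125x − TC): x=0: -68; x=1: 30; x=2: 132; x=3: 226; x=4: 298; x=5: 341; x=6: 338; x=7: 281; x=8: 154; x=9: -51.
Profit is maximized at x = 5. AVC there is 216/5 = ¥43.20 ≤ P, so producing beats shutting down (which would give -¥68).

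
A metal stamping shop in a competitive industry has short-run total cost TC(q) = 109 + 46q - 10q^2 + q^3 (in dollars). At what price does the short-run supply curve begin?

Short-run supply begins at min AVC. From VC = 46q - 10q^2 + q^3, AVC = 46 - 10q + q^2.
At the minimum of AVC, MC = AVC. MC = 46 - 20q + 3q^2; setting MC = AVC gives 2q^2 - 10q = 0, so q = 5. min AVC = 21.
The firm shuts down for any P below $21.

$21 per unit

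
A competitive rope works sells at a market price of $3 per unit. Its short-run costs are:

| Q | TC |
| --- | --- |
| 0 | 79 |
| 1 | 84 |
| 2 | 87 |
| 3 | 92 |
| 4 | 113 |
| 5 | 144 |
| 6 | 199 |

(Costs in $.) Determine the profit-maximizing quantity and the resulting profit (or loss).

Profit at each row (π = 3Q − TC): Q=0: -79; Q=1: -81; Q=2: -81; Q=3: -83; Q=4: -101; Q=5: -129; Q=6: -181.
Profit is highest at Q = 0. Equivalently, the lowest AVC in the table is 8/2 ≈ $4 at Q = 2, and P = $3 falls below it — price never covers variable cost, so the firm shuts down and loses only its fixed cost.

Q = 0 (shut down); profit = -$79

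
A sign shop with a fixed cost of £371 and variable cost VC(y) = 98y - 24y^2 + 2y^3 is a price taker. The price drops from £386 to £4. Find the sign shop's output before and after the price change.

AVC = 98 - 24y + 2y^2, minimized at y = 6 where min AVC = £26. MC = 98 - 48y + 6y^2.
At P = £386 ≥ min AVC, set P = MC on the rising branch: y = 12.
At P = £4 < min AVC = £26, price no longer covers variable cost at any output, so the firm shuts down: y = 0.

Output falls from 12 to 0 (the firm shuts down)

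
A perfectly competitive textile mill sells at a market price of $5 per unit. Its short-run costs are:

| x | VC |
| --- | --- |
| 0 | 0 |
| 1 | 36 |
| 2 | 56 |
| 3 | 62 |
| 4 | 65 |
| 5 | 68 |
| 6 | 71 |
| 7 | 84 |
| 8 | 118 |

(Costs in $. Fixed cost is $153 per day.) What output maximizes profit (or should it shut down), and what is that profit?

x = 0 (shut down); profit = -$153

Tabulate TR − TC: x=0: -153; x=1: -184; x=2: -199; x=3: -200; x=4: -198; x=5: -196; x=6: -194; x=7: -202; x=8: -231.
Profit is highest at x = 0. Equivalently, the lowest AVC in the table is 71/6 ≈ $11.83 at x = 6, and P = $5 falls below it — price never covers variable cost, so the firm shuts down and loses only its fixed cost.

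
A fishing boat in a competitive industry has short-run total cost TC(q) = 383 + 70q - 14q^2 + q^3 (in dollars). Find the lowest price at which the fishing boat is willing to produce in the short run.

The shutdown price is the minimum of AVC. VC = 70q - 14q^2 + q^3, so AVC = 70 - 14q + q^2.
At the minimum of AVC, MC = AVC. MC = 70 - 28q + 3q^2; setting MC = AVC gives 2q^2 - 14q = 0, so q = 7. min AVC = 21.
The firm shuts down for any P below $21.

$21 per unit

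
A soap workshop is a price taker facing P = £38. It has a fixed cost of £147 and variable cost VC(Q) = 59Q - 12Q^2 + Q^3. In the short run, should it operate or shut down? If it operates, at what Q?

Produce at Q = 7

Strip out fixed cost: VC = 59Q - 12Q^2 + Q^3. Then AVC = 59 - 12Q + Q^2 and MC = 59 - 24Q + 3Q^2.
AVC is minimized where dAVC/dQ = -12 + 2Q = 0, at Q = 6; min AVC = 59 - 12·6 + 6^2 = £23.
P = £38 exceeds min AVC = £23, so the firm stays open.
Solving P = MC: 21 - 24Q + 3Q^2 = 0 ⇒ Q = 1 or 7. On the upward-sloping branch, Q* = 7.
Check: AVC at Q = 7 is £24 ≤ P, so revenue covers variable cost.
Profit = P·Q − TC = 38·7 − 315 = -£49, a loss, but smaller than the £147 fixed cost the firm would lose by shutting down.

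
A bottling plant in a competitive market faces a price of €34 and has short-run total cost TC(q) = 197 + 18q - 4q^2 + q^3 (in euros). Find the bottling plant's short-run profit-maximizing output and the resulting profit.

Profit = -€133 at q = 4

AVC = 18 - 4q + q^2; min AVC = €14 at q = 2. Since P = €34 ≥ min AVC, the firm produces.
With MC = 18 - 8q + 3q^2, P = MC on the upward-sloping part at q* = 4.
TR = 34·4 = 136. TC = 197 + 72 = 269. Profit = 136 − 269 = -€133.
Shutting down would mean losing the fixed cost of €197, so operating at a loss of €133 is better by €64.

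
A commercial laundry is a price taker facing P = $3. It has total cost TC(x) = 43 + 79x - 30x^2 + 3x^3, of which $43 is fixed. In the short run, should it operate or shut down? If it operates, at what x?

Shut down

From TC, MC = TC'(x) = 79 - 60x + 9x^2 and AVC = VC/x = 79 - 30x + 3x^2.
AVC hits its minimum where MC = AVC, at x = 5, giving min AVC = 79 - 30·5 + 3·5^2 = $4.
P = $3 lies below min AVC = $4; no output level covers variable cost.
Shutting down limits the loss to fixed cost, $43.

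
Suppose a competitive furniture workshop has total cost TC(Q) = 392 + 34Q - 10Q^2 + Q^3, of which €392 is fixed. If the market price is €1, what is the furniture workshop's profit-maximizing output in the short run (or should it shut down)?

Shut down

From TC, MC = TC'(Q) = 34 - 20Q + 3Q^2 and AVC = VC/Q = 34 - 10Q + Q^2.
The AVC parabola has its vertex at Q = 10/2 = 5, where AVC = 34 - 10·5 + 5^2 = €9.
With P < min AVC (€1 < €9), every unit sold adds to the loss.
Shutting down limits the loss to fixed cost, €392.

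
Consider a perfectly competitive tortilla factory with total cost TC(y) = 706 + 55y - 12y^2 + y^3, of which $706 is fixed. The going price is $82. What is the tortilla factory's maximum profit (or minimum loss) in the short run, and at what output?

AVC = 55 - 12y + y^2; min AVC = $19 at y = 6. Since P = $82 ≥ min AVC, the firm produces.
With MC = 55 - 24y + 3y^2, P = MC on the upward-sloping part at y* = 9.
TR = 82·9 = 738. TC = 706 + 252 = 958. Profit = 738 − 958 = -$220.
That loss of $220 beats the $706 the firm would lose by shutting down; producing recovers $486 of fixed cost.

Profit = -$220 at y = 9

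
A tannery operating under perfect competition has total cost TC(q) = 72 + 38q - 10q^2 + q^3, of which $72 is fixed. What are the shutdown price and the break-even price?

Shutdown price = $13; break-even price = $26

Shutdown price = min AVC. AVC = 38 - 10q + q^2, with vertex at q = 5 and minimum $13.
ATC = 72/q + 38 - 10q + q^2. Setting dATC/dq = −72/q^2 − 10 + 2q = 0 gives q = 6 (since 2·6^3 − 10·6^2 = 72).
min ATC = 72/6 + 38 − 10·6 + 6^2 = $26. That is the break-even price.
For $13 ≤ P < $26 the firm produces at a loss; below $13 it shuts down.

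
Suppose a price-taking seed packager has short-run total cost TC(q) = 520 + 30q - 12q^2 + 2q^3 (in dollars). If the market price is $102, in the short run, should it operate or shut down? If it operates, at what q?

Produce at q = 6

Strip out fixed cost: VC = 30q - 12q^2 + 2q^3. Then AVC = 30 - 12q + 2q^2 and MC = 30 - 24q + 6q^2.
AVC is minimized where dAVC/dq = -12 + 4q = 0, at q = 3; min AVC = 30 - 12·3 + 2·3^2 = $12.
Since P = $102 ≥ min AVC = $12, price covers variable cost and the firm should produce.
P = MC gives -72 - 24q + 6q^2 = 0, with roots -2 and 6. Take the larger (rising MC): q* = 6.
Check: AVC at q = 6 is $30 ≤ P, so revenue covers variable cost.
Profit = P·q − TC = 102·6 − 700 = -$88, a loss, but smaller than the $520 fixed cost the firm would lose by shutting down.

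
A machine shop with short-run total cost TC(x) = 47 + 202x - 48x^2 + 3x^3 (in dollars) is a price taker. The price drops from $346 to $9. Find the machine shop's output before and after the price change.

Output falls from 12 to 0 (the firm shuts down)

AVC = 202 - 48x + 3x^2, minimized at x = 8 where min AVC = $10. MC = 202 - 96x + 9x^2.
With P = $346 above the shutdown price, P = MC gives x = 12.
At P = $9 < min AVC = $10, price no longer covers variable cost at any output, so the firm shuts down: x = 0.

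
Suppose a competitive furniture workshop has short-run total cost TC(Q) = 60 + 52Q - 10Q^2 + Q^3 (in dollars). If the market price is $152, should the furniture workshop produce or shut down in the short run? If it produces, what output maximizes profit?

From TC, MC = TC'(Q) = 52 - 20Q + 3Q^2 and AVC = VC/Q = 52 - 10Q + Q^2.
AVC is minimized where dAVC/dQ = -10 + 2Q = 0, at Q = 5; min AVC = 52 - 10·5 + 5^2 = $27.
Because $152 ≥ $27, revenue can cover variable cost; the firm operates.
Set P = MC: 152 = 52 - 20Q + 3Q^2 → -100 - 20Q + 3Q^2 = 0. The roots are Q = -10/3 and Q = 10; the profit-maximizing output is on the rising part of MC, so Q* = 10.
Check: AVC at Q = 10 is $52 ≤ P, so revenue covers variable cost.
Profit = P·Q − TC = 152·10 − 580 = $940.

Produce at Q = 10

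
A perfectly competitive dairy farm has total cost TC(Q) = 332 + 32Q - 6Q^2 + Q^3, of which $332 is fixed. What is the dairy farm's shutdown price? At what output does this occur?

The firm shuts down when price falls below the minimum of average variable cost. AVC = VC/Q = 32 - 6Q + Q^2.
At the minimum of AVC, MC = AVC. MC = 32 - 12Q + 3Q^2; setting MC = AVC gives 2Q^2 - 6Q = 0, so Q = 3. min AVC = 23.
So the shutdown price is $23.

$23 per unit, at Q = 3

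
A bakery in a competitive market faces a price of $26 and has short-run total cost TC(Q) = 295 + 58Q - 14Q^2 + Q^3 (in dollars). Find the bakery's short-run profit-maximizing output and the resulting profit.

Profit = -$167 at Q = 8

AVC = 58 - 14Q + Q^2; min AVC = $9 at Q = 7. Since P = $26 ≥ min AVC, the firm produces.
With MC = 58 - 28Q + 3Q^2, P = MC on the upward-sloping part at Q* = 8.
TR = 26·8 = 208. TC = 295 + 80 = 375. Profit = 208 − 375 = -$167.
That loss of $167 beats the $295 the firm would lose by shutting down; producing recovers $128 of fixed cost.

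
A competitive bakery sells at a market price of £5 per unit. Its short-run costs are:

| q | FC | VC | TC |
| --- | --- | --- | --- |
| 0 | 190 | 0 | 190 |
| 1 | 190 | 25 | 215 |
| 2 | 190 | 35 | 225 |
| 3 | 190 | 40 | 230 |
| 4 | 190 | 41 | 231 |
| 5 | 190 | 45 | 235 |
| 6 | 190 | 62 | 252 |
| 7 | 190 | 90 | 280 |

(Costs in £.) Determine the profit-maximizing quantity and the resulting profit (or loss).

Profit at each row (π = 5q − TC): q=0: -190; q=1: -210; q=2: -215; q=3: -215; q=4: -211; q=5: -210; q=6: -222; q=7: -245.
Profit is highest at q = 0. Equivalently, the lowest AVC in the table is 45/5 ≈ £9 at q = 5, and P = £5 falls below it — price never covers variable cost, so the firm shuts down and loses only its fixed cost.

q = 0 (shut down); profit = -£190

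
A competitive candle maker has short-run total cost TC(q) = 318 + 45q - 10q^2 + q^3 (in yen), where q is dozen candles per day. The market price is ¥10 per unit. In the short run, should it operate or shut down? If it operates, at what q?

Shut down

Variable cost is VC = 45q - 10q^2 + q^3, so AVC = VC/q = 45 - 10q + q^2 and MC = dTC/dq = 45 - 20q + 3q^2.
AVC hits its minimum where MC = AVC, at q = 5, giving min AVC = 45 - 10·5 + 5^2 = ¥20.
Since P = ¥10 < min AVC = ¥20, price fails to cover variable cost at any output.
Shutting down limits the loss to fixed cost, ¥318.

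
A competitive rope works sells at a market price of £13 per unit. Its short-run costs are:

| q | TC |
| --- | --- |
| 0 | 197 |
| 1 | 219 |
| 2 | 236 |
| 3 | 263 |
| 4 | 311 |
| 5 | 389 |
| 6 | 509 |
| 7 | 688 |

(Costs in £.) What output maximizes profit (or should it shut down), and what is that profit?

Profit at each row (π = 13q − TC): q=0: -197; q=1: -206; q=2: -210; q=3: -224; q=4: -259; q=5: -324; q=6: -431; q=7: -597.
Profit is highest at q = 0. Equivalently, the lowest AVC in the table is 39/2 ≈ £19.50 at q = 2, and P = £13 falls below it — price never covers variable cost, so the firm shuts down and loses only its fixed cost.

q = 0 (shut down); profit = -£197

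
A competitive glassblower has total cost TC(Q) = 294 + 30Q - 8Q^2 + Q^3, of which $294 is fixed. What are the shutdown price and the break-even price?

Shutdown price = $14; break-even price = $65

AVC = 30 - 8Q + Q^2; minimized at Q = 4, giving min AVC = $14. That is the shutdown price.
ATC = 294/Q + 30 - 8Q + Q^2. Setting dATC/dQ = −294/Q^2 − 8 + 2Q = 0 gives Q = 7 (since 2·7^3 − 8·7^2 = 294).
min ATC = 294/7 + 30 − 8·7 + 7^2 = $65. That is the break-even price.
For $14 ≤ P < $65 the firm produces at a loss; below $14 it shuts down.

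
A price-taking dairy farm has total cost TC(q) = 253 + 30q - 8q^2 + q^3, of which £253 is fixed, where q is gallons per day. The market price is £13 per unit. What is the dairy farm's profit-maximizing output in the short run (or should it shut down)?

From TC, MC = TC'(q) = 30 - 16q + 3q^2 and AVC = VC/q = 30 - 8q + q^2.
AVC is minimized where dAVC/dq = -8 + 2q = 0, at q = 4; min AVC = 30 - 8·4 + 4^2 = £14.
With P < min AVC (£13 < £14), every unit sold adds to the loss.
Shutting down limits the loss to fixed cost, £253.

Shut down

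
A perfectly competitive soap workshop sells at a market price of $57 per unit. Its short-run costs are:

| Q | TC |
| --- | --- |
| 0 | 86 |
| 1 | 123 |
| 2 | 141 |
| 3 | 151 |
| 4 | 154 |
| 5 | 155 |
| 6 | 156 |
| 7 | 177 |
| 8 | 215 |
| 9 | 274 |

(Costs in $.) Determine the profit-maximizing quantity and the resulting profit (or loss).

Q = 8; profit = $241

Profit at each row (π = 57Q − TC): Q=0: -86; Q=1: -66; Q=2: -27; Q=3: 20; Q=4: 74; Q=5: 130; Q=6: 186; Q=7: 222; Q=8: 241; Q=9: 239.
Profit is maximized at Q = 8. AVC there is 129/8 = $16.12 ≤ P, so producing beats shutting down (which would give -$86).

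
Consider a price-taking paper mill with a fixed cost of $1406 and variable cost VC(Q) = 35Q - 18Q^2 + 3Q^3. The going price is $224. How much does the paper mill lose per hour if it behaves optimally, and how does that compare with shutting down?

AVC = 35 - 18Q + 3Q^2 has its minimum $8 at Q = 3; price $224 clears that bar, so the firm operates.
MC = 35 - 36Q + 9Q^2. Setting P = MC and taking the root on the rising branch gives Q* = 7.
TR = 224·7 = 1568. TC = 1406 + 392 = 1798. Profit = 1568 − 1798 = -$230.
Shutting down would mean losing the fixed cost of $1406, so operating at a loss of $230 is better by $1176.

Profit = -$230 at Q = 7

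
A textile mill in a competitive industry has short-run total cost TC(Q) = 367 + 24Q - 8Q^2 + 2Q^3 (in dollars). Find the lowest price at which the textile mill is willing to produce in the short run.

Short-run supply begins at min AVC. From VC = 24Q - 8Q^2 + 2Q^3, AVC = 24 - 8Q + 2Q^2.
dAVC/dQ = -8 + 4Q = 0 gives Q = 2. min AVC = 24 - 8·2 + 2·2^2 = 16.
So the shutdown price is $16.

$16 per unit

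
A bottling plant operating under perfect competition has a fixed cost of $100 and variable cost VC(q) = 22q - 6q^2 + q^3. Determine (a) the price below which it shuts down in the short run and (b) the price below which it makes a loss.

AVC = 22 - 6q + q^2; minimized at q = 3, giving min AVC = $13. That is the shutdown price.
ATC = 100/q + 22 - 6q + q^2. Setting dATC/dq = −100/q^2 − 6 + 2q = 0 gives q = 5 (since 2·5^3 − 6·5^2 = 100).
min ATC = 100/5 + 22 − 6·5 + 5^2 = $37. That is the break-even price.
For $13 ≤ P < $37 the firm produces at a loss; below $13 it shuts down.

Shutdown price = $13; break-even price = $37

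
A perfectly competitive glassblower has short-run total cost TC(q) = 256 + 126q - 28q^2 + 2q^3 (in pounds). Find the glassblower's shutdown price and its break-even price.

AVC = 126 - 28q + 2q^2; minimized at q = 7, giving min AVC = £28. That is the shutdown price.
ATC = 256/q + 126 - 28q + 2q^2. Setting dATC/dq = −256/q^2 − 28 + 4q = 0 gives q = 8 (since 4·8^3 − 28·8^2 = 256).
min ATC = 256/8 + 126 − 28·8 + 2·8^2 = £62. That is the break-even price.
For £28 ≤ P < £62 the firm produces at a loss; below £28 it shuts down.

Shutdown price = £28; break-even price = £62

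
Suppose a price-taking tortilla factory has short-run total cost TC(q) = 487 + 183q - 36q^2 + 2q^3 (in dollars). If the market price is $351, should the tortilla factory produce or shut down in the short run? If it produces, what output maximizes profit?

Produce at q = 14

Variable cost is VC = 183q - 36q^2 + 2q^3, so AVC = VC/q = 183 - 36q + 2q^2 and MC = dTC/dq = 183 - 72q + 6q^2.
AVC hits its minimum where MC = AVC, at q = 9, giving min AVC = 183 - 36·9 + 2·9^2 = $21.
Since P = $351 ≥ min AVC = $21, price covers variable cost and the firm should produce.
Solving P = MC: -168 - 72q + 6q^2 = 0 ⇒ q = -2 or 14. On the upward-sloping branch, q* = 14.
Check: AVC at q = 14 is $71 ≤ P, so revenue covers variable cost.
Profit = P·q − TC = 351·14 − 1481 = $3433.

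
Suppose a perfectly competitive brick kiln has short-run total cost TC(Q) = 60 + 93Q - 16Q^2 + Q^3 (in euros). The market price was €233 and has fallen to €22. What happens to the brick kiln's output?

MC = 93 - 32Q + 3Q^2; the shutdown threshold is min AVC = €29 (at Q = 8).
At P = €233 ≥ min AVC, set P = MC on the rising branch: Q = 14.
At P = €22 < min AVC = €29, price no longer covers variable cost at any output, so the firm shuts down: Q = 0.

Output falls from 14 to 0 (the firm shuts down)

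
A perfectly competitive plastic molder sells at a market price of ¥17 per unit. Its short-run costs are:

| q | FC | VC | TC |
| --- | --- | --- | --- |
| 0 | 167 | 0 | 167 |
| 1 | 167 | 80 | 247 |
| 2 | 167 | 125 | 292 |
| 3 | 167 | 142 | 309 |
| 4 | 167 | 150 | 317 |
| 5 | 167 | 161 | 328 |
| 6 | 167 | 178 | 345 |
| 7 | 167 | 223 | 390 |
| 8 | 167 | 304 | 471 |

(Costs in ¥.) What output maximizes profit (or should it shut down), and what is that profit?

q = 0 (shut down); profit = -¥167

Compute π = P·q − TC at each output: q=0: -167; q=1: -230; q=2: -258; q=3: -258; q=4: -249; q=5: -243; q=6: -243; q=7: -271; q=8: -335.
Profit is highest at q = 0. Equivalently, the lowest AVC in the table is 178/6 ≈ ¥29.67 at q = 6, and P = ¥17 falls below it — price never covers variable cost, so the firm shuts down and loses only its fixed cost.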